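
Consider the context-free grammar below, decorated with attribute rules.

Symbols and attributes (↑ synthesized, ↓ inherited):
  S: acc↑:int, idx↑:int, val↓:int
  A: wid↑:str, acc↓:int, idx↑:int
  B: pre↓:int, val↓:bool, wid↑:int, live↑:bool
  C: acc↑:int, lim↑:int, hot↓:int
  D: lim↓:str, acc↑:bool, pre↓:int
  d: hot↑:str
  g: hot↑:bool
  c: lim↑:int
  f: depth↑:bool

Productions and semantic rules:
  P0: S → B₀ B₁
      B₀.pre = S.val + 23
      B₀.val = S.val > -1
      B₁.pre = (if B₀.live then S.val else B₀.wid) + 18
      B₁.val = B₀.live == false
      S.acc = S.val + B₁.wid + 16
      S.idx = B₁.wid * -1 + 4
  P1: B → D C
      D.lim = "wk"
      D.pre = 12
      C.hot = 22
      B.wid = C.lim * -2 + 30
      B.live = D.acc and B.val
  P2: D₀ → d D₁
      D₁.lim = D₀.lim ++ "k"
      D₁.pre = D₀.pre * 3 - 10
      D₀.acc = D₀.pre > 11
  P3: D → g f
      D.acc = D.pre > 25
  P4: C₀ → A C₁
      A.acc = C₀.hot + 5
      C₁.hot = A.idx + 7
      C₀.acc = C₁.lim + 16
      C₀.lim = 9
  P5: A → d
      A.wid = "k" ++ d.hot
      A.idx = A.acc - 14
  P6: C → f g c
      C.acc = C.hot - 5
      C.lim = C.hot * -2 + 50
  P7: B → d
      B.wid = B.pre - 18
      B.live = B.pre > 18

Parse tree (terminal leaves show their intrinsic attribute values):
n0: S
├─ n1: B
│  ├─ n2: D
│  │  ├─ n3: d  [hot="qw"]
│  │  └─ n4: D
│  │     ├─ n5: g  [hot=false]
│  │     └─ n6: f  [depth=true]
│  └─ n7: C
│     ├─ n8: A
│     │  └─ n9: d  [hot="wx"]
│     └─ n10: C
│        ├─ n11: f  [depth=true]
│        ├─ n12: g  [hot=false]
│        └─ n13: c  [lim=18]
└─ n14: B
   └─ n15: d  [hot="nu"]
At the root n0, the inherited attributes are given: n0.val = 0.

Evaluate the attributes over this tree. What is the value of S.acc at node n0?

16

1. n0.val = 0  [given at root]
2. n1.pre = 23  [S.val + 23]
3. n1.val = true  [S.val > -1]
4. n2.lim = "wk"  ["wk"]
5. n2.pre = 12  [12]
6. n3.hot = "qw"  [terminal]
7. n4.lim = "wkk"  [D₀.lim ++ "k"]
8. n4.pre = 26  [D₀.pre * 3 - 10]
9. n5.hot = false  [terminal]
10. n6.depth = true  [terminal]
11. n4.acc = true  [D.pre > 25]
12. n2.acc = true  [D₀.pre > 11]
13. n7.hot = 22  [22]
14. n8.acc = 27  [C₀.hot + 5]
15. n9.hot = "wx"  [terminal]
16. n8.wid = "kwx"  ["k" ++ d.hot]
17. n8.idx = 13  [A.acc - 14]
18. n10.hot = 20  [A.idx + 7]
19. n11.depth = true  [terminal]
20. n12.hot = false  [terminal]
21. n13.lim = 18  [terminal]
22. n10.acc = 15  [C.hot - 5]
23. n10.lim = 10  [C.hot * -2 + 50]
24. n7.acc = 26  [C₁.lim + 16]
25. n7.lim = 9  [9]
26. n1.wid = 12  [C.lim * -2 + 30]
27. n1.live = true  [D.acc and B.val]
28. n14.pre = 18  [(if B₀.live then S.val else B₀.wid) + 18]
29. n14.val = false  [B₀.live == false]
30. n15.hot = "nu"  [terminal]
31. n14.wid = 0  [B.pre - 18]
32. n14.live = false  [B.pre > 18]
33. n0.acc = 16  [S.val + B₁.wid + 16]
34. n0.idx = 4  [B₁.wid * -1 + 4]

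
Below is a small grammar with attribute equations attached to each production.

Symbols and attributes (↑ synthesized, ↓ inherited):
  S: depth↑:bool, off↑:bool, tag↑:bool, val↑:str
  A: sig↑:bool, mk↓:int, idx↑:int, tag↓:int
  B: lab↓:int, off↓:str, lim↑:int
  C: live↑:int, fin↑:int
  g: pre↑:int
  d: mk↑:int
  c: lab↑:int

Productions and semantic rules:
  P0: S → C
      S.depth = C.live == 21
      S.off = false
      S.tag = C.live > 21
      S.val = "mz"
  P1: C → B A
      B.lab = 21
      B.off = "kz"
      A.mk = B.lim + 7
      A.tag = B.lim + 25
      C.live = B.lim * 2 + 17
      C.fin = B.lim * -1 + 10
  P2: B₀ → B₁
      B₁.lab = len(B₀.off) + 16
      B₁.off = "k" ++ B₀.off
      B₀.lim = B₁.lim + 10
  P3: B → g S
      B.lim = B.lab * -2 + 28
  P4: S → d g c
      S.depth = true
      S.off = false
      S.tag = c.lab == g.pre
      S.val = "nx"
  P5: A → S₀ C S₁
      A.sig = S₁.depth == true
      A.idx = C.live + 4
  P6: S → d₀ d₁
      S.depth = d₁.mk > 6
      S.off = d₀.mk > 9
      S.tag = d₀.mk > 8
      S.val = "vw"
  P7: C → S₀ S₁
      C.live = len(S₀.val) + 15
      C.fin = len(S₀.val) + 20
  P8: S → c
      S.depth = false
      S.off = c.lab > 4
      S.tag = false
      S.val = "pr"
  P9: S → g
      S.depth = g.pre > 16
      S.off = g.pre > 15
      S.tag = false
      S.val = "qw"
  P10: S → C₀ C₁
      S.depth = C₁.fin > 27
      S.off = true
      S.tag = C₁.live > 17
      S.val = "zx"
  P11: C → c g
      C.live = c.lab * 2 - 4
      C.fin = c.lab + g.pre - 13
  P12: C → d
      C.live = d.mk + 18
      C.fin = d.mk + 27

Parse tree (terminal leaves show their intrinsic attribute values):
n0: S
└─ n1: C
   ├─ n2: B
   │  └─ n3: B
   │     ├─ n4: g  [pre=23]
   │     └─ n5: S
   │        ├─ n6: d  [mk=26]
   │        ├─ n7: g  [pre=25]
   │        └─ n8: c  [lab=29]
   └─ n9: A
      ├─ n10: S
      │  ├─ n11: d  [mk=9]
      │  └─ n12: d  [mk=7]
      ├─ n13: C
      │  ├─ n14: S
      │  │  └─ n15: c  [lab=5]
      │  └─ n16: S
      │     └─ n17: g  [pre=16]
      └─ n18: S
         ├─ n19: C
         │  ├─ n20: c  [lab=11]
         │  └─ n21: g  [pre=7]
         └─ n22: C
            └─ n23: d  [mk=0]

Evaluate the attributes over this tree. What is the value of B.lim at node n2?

2

1. n2.lab = 21  [21]
2. n2.off = "kz"  ["kz"]
3. n3.lab = 18  [len(B₀.off) + 16]
4. n3.off = "kkz"  ["k" ++ B₀.off]
5. n4.pre = 23  [terminal]
6. n6.mk = 26  [terminal]
7. n7.pre = 25  [terminal]
8. n8.lab = 29  [terminal]
9. n5.depth = true  [true]
10. n5.off = false  [false]
11. n5.tag = false  [c.lab == g.pre]
12. n5.val = "nx"  ["nx"]
13. n3.lim = -8  [B.lab * -2 + 28]
14. n2.lim = 2  [B₁.lim + 10]
15. n9.mk = 9  [B.lim + 7]
16. n9.tag = 27  [B.lim + 25]
17. n11.mk = 9  [terminal]
18. n12.mk = 7  [terminal]
19. n10.depth = true  [d₁.mk > 6]
20. n10.off = false  [d₀.mk > 9]
21. n10.tag = true  [d₀.mk > 8]
22. n10.val = "vw"  ["vw"]
23. n15.lab = 5  [terminal]
24. n14.depth = false  [false]
25. n14.off = true  [c.lab > 4]
26. n14.tag = false  [false]
27. n14.val = "pr"  ["pr"]
28. n17.pre = 16  [terminal]
29. n16.depth = false  [g.pre > 16]
30. n16.off = true  [g.pre > 15]
31. n16.tag = false  [false]
32. n16.val = "qw"  ["qw"]
33. n13.live = 17  [len(S₀.val) + 15]
34. n13.fin = 22  [len(S₀.val) + 20]
35. n20.lab = 11  [terminal]
36. n21.pre = 7  [terminal]
37. n19.live = 18  [c.lab * 2 - 4]
38. n19.fin = 5  [c.lab + g.pre - 13]
39. n23.mk = 0  [terminal]
40. n22.live = 18  [d.mk + 18]
41. n22.fin = 27  [d.mk + 27]
42. n18.depth = false  [C₁.fin > 27]
43. n18.off = true  [true]
44. n18.tag = true  [C₁.live > 17]
45. n18.val = "zx"  ["zx"]
46. n9.sig = false  [S₁.depth == true]
47. n9.idx = 21  [C.live + 4]
48. n1.live = 21  [B.lim * 2 + 17]
49. n1.fin = 8  [B.lim * -1 + 10]
50. n0.depth = true  [C.live == 21]
51. n0.off = false  [false]
52. n0.tag = false  [C.live > 21]
53. n0.val = "mz"  ["mz"]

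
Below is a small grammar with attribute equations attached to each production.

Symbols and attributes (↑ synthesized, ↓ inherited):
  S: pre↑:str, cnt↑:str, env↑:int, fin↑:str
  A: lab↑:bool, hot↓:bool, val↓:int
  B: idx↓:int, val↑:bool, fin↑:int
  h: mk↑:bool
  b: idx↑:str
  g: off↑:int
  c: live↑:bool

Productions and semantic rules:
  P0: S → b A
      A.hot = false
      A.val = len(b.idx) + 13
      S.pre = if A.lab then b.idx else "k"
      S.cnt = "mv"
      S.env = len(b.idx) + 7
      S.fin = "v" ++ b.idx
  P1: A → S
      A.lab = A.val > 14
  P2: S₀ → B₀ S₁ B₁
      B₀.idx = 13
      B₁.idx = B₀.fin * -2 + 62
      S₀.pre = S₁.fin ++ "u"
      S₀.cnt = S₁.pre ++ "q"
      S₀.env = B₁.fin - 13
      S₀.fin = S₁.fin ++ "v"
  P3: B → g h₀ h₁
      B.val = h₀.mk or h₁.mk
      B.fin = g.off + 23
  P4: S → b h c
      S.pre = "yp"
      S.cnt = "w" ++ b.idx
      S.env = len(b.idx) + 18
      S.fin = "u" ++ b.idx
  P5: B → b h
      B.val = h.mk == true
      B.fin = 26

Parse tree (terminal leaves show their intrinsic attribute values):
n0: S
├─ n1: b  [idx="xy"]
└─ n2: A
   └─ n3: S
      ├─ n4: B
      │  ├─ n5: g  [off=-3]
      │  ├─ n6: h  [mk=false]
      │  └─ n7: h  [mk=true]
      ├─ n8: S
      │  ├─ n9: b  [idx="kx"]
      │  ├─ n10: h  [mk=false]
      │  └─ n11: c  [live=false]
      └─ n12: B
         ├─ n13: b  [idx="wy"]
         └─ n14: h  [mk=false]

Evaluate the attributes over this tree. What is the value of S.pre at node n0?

1. n1.idx = "xy"  [terminal]
2. n2.hot = false  [false]
3. n2.val = 15  [len(b.idx) + 13]
4. n4.idx = 13  [13]
5. n5.off = -3  [terminal]
6. n6.mk = false  [terminal]
7. n7.mk = true  [terminal]
8. n4.val = true  [h₀.mk or h₁.mk]
9. n4.fin = 20  [g.off + 23]
10. n9.idx = "kx"  [terminal]
11. n10.mk = false  [terminal]
12. n11.live = false  [terminal]
13. n8.pre = "yp"  ["yp"]
14. n8.cnt = "wkx"  ["w" ++ b.idx]
15. n8.env = 20  [len(b.idx) + 18]
16. n8.fin = "ukx"  ["u" ++ b.idx]
17. n12.idx = 22  [B₀.fin * -2 + 62]
18. n13.idx = "wy"  [terminal]
19. n14.mk = false  [terminal]
20. n12.val = false  [h.mk == true]
21. n12.fin = 26  [26]
22. n3.pre = "ukxu"  [S₁.fin ++ "u"]
23. n3.cnt = "ypq"  [S₁.pre ++ "q"]
24. n3.env = 13  [B₁.fin - 13]
25. n3.fin = "ukxv"  [S₁.fin ++ "v"]
26. n2.lab = true  [A.val > 14]
27. n0.pre = "xy"  [if A.lab then b.idx else "k"]
28. n0.cnt = "mv"  ["mv"]
29. n0.env = 9  [len(b.idx) + 7]
30. n0.fin = "vxy"  ["v" ++ b.idx]

"xy"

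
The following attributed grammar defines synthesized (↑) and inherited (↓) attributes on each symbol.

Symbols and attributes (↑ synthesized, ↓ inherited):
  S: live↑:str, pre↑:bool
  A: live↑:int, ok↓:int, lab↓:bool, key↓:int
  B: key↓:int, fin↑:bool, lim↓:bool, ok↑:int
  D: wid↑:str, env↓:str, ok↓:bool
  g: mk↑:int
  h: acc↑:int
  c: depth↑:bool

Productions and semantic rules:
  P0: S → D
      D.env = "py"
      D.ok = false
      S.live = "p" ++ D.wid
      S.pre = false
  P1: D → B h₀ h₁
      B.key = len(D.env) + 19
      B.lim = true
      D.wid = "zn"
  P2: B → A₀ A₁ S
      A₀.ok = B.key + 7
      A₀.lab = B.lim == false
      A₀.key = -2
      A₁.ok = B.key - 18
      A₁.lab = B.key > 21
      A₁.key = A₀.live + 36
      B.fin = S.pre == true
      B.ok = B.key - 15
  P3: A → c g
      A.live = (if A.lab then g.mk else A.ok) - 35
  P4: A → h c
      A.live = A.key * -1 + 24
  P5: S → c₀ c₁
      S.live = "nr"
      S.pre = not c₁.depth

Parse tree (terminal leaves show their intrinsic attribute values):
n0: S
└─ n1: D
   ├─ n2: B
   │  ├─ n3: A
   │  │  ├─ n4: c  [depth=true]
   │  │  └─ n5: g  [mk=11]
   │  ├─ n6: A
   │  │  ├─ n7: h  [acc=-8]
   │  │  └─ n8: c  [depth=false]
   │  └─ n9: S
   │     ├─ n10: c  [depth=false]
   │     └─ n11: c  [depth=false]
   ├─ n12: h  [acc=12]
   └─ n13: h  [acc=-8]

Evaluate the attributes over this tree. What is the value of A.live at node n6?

-5

1. n1.env = "py"  ["py"]
2. n1.ok = false  [false]
3. n2.key = 21  [len(D.env) + 19]
4. n2.lim = true  [true]
5. n3.ok = 28  [B.key + 7]
6. n3.lab = false  [B.lim == false]
7. n3.key = -2  [-2]
8. n4.depth = true  [terminal]
9. n5.mk = 11  [terminal]
10. n3.live = -7  [(if A.lab then g.mk else A.ok) - 35]
11. n6.ok = 3  [B.key - 18]
12. n6.lab = false  [B.key > 21]
13. n6.key = 29  [A₀.live + 36]
14. n7.acc = -8  [terminal]
15. n8.depth = false  [terminal]
16. n6.live = -5  [A.key * -1 + 24]
17. n10.depth = false  [terminal]
18. n11.depth = false  [terminal]
19. n9.live = "nr"  ["nr"]
20. n9.pre = true  [not c₁.depth]
21. n2.fin = true  [S.pre == true]
22. n2.ok = 6  [B.key - 15]
23. n12.acc = 12  [terminal]
24. n13.acc = -8  [terminal]
25. n1.wid = "zn"  ["zn"]
26. n0.live = "pzn"  ["p" ++ D.wid]
27. n0.pre = false  [false]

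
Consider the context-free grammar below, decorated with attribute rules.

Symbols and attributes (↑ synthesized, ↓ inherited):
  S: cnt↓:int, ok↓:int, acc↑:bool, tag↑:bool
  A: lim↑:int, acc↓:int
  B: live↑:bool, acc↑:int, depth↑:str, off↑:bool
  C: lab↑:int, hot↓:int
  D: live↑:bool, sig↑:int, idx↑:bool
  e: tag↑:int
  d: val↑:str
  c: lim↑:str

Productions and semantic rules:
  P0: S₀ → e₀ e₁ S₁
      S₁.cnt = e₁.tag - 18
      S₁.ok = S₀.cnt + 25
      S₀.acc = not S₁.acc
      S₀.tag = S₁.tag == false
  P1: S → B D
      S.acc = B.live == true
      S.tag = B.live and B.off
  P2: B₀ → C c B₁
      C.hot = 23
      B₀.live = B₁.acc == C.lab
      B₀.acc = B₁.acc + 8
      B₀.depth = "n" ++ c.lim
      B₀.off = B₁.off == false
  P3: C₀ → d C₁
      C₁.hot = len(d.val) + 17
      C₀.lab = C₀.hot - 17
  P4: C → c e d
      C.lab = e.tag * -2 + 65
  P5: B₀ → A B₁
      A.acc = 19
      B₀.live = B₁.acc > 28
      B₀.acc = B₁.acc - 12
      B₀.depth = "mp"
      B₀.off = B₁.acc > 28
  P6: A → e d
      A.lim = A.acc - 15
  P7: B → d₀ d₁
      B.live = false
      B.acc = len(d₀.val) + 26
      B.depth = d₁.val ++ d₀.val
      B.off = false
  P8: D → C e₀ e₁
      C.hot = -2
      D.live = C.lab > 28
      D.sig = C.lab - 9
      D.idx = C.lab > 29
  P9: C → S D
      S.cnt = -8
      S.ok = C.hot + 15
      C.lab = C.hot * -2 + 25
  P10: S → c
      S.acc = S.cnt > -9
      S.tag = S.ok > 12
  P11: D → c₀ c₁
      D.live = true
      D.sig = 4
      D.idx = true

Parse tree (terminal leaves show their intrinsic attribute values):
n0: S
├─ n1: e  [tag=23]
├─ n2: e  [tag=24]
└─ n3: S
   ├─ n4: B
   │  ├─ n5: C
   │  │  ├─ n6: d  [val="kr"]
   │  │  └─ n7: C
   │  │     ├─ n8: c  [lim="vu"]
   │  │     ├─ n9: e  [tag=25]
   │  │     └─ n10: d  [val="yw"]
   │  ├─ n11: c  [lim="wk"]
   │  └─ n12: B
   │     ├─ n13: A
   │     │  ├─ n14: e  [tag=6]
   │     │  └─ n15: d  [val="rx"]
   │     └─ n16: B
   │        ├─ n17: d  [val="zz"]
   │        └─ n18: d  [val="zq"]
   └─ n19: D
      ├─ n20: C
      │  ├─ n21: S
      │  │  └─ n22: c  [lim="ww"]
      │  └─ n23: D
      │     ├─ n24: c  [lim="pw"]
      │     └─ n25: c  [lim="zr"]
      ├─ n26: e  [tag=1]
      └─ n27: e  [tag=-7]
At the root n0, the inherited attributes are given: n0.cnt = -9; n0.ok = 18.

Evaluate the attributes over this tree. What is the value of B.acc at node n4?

24

1. n0.cnt = -9  [given at root]
2. n0.ok = 18  [given at root]
3. n1.tag = 23  [terminal]
4. n2.tag = 24  [terminal]
5. n3.cnt = 6  [e₁.tag - 18]
6. n3.ok = 16  [S₀.cnt + 25]
7. n5.hot = 23  [23]
8. n6.val = "kr"  [terminal]
9. n7.hot = 19  [len(d.val) + 17]
10. n8.lim = "vu"  [terminal]
11. n9.tag = 25  [terminal]
12. n10.val = "yw"  [terminal]
13. n7.lab = 15  [e.tag * -2 + 65]
14. n5.lab = 6  [C₀.hot - 17]
15. n11.lim = "wk"  [terminal]
16. n13.acc = 19  [19]
17. n14.tag = 6  [terminal]
18. n15.val = "rx"  [terminal]
19. n13.lim = 4  [A.acc - 15]
20. n17.val = "zz"  [terminal]
21. n18.val = "zq"  [terminal]
22. n16.live = false  [false]
23. n16.acc = 28  [len(d₀.val) + 26]
24. n16.depth = "zqzz"  [d₁.val ++ d₀.val]
25. n16.off = false  [false]
26. n12.live = false  [B₁.acc > 28]
27. n12.acc = 16  [B₁.acc - 12]
28. n12.depth = "mp"  ["mp"]
29. n12.off = false  [B₁.acc > 28]
30. n4.live = false  [B₁.acc == C.lab]
31. n4.acc = 24  [B₁.acc + 8]
32. n4.depth = "nwk"  ["n" ++ c.lim]
33. n4.off = true  [B₁.off == false]
34. n20.hot = -2  [-2]
35. n21.cnt = -8  [-8]
36. n21.ok = 13  [C.hot + 15]
37. n22.lim = "ww"  [terminal]
38. n21.acc = true  [S.cnt > -9]
39. n21.tag = true  [S.ok > 12]
40. n24.lim = "pw"  [terminal]
41. n25.lim = "zr"  [terminal]
42. n23.live = true  [true]
43. n23.sig = 4  [4]
44. n23.idx = true  [true]
45. n20.lab = 29  [C.hot * -2 + 25]
46. n26.tag = 1  [terminal]
47. n27.tag = -7  [terminal]
48. n19.live = true  [C.lab > 28]
49. n19.sig = 20  [C.lab - 9]
50. n19.idx = false  [C.lab > 29]
51. n3.acc = false  [B.live == true]
52. n3.tag = false  [B.live and B.off]
53. n0.acc = true  [not S₁.acc]
54. n0.tag = true  [S₁.tag == false]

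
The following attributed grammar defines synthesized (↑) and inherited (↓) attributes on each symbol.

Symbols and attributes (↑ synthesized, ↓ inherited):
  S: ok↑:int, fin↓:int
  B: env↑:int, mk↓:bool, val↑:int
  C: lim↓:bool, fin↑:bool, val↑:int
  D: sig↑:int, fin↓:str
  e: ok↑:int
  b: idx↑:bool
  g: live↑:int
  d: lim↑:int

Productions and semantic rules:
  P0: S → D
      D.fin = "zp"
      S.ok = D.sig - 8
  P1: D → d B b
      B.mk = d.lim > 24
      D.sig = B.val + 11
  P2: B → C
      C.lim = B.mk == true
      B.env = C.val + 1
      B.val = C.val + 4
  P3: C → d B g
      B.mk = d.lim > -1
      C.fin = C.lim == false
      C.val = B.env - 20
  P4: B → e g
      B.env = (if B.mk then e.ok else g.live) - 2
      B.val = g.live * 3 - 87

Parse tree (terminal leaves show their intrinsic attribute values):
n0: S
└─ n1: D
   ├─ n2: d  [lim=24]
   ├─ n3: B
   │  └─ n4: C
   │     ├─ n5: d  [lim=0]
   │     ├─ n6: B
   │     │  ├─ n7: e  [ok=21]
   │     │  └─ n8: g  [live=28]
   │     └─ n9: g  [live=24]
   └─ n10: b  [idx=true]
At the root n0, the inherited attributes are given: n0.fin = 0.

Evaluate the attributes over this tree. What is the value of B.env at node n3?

1. n0.fin = 0  [given at root]
2. n1.fin = "zp"  ["zp"]
3. n2.lim = 24  [terminal]
4. n3.mk = false  [d.lim > 24]
5. n4.lim = false  [B.mk == true]
6. n5.lim = 0  [terminal]
7. n6.mk = true  [d.lim > -1]
8. n7.ok = 21  [terminal]
9. n8.live = 28  [terminal]
10. n6.env = 19  [(if B.mk then e.ok else g.live) - 2]
11. n6.val = -3  [g.live * 3 - 87]
12. n9.live = 24  [terminal]
13. n4.fin = true  [C.lim == false]
14. n4.val = -1  [B.env - 20]
15. n3.env = 0  [C.val + 1]
16. n3.val = 3  [C.val + 4]
17. n10.idx = true  [terminal]
18. n1.sig = 14  [B.val + 11]
19. n0.ok = 6  [D.sig - 8]

0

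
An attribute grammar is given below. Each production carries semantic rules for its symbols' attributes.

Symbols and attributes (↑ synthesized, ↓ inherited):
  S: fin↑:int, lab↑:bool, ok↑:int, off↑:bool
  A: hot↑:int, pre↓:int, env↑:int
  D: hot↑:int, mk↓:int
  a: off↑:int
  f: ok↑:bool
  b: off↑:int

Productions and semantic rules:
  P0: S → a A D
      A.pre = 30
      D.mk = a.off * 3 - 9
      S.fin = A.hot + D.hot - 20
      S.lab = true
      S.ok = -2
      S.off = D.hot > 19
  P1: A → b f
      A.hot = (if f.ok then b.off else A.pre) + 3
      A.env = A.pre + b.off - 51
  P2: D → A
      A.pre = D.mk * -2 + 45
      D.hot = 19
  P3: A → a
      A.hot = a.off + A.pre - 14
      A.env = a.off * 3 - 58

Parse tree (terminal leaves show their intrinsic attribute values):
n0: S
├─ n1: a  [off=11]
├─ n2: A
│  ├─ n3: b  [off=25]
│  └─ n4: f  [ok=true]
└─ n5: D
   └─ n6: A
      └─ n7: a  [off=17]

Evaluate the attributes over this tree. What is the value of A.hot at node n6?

0

1. n1.off = 11  [terminal]
2. n2.pre = 30  [30]
3. n3.off = 25  [terminal]
4. n4.ok = true  [terminal]
5. n2.hot = 28  [(if f.ok then b.off else A.pre) + 3]
6. n2.env = 4  [A.pre + b.off - 51]
7. n5.mk = 24  [a.off * 3 - 9]
8. n6.pre = -3  [D.mk * -2 + 45]
9. n7.off = 17  [terminal]
10. n6.hot = 0  [a.off + A.pre - 14]
11. n6.env = -7  [a.off * 3 - 58]
12. n5.hot = 19  [19]
13. n0.fin = 27  [A.hot + D.hot - 20]
14. n0.lab = true  [true]
15. n0.ok = -2  [-2]
16. n0.off = false  [D.hot > 19]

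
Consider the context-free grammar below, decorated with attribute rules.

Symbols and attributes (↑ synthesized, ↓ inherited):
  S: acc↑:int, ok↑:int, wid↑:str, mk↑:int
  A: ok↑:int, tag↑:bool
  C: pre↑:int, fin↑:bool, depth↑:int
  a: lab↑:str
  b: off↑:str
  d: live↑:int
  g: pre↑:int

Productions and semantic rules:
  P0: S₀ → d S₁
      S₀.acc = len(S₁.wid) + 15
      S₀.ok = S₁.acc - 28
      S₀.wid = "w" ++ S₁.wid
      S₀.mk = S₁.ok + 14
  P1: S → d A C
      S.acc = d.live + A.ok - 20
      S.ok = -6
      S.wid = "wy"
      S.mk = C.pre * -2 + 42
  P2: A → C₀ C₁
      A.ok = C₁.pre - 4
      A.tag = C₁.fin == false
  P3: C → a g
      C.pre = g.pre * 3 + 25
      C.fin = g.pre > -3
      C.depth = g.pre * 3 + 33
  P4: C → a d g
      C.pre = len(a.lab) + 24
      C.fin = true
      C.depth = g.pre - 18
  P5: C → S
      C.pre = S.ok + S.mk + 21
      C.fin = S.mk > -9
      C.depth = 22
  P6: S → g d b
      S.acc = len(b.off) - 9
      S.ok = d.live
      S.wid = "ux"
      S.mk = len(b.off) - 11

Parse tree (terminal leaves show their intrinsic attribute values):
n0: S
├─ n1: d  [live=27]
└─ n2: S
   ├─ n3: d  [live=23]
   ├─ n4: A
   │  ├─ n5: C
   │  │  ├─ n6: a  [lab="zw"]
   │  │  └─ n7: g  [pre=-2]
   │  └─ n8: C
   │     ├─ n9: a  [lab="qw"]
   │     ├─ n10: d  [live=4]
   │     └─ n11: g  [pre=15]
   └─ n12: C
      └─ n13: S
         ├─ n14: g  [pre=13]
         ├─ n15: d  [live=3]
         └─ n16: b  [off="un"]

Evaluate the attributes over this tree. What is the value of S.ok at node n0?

-3

1. n1.live = 27  [terminal]
2. n3.live = 23  [terminal]
3. n6.lab = "zw"  [terminal]
4. n7.pre = -2  [terminal]
5. n5.pre = 19  [g.pre * 3 + 25]
6. n5.fin = true  [g.pre > -3]
7. n5.depth = 27  [g.pre * 3 + 33]
8. n9.lab = "qw"  [terminal]
9. n10.live = 4  [terminal]
10. n11.pre = 15  [terminal]
11. n8.pre = 26  [len(a.lab) + 24]
12. n8.fin = true  [true]
13. n8.depth = -3  [g.pre - 18]
14. n4.ok = 22  [C₁.pre - 4]
15. n4.tag = false  [C₁.fin == false]
16. n14.pre = 13  [terminal]
17. n15.live = 3  [terminal]
18. n16.off = "un"  [terminal]
19. n13.acc = -7  [len(b.off) - 9]
20. n13.ok = 3  [d.live]
21. n13.wid = "ux"  ["ux"]
22. n13.mk = -9  [len(b.off) - 11]
23. n12.pre = 15  [S.ok + S.mk + 21]
24. n12.fin = false  [S.mk > -9]
25. n12.depth = 22  [22]
26. n2.acc = 25  [d.live + A.ok - 20]
27. n2.ok = -6  [-6]
28. n2.wid = "wy"  ["wy"]
29. n2.mk = 12  [C.pre * -2 + 42]
30. n0.acc = 17  [len(S₁.wid) + 15]
31. n0.ok = -3  [S₁.acc - 28]
32. n0.wid = "wwy"  ["w" ++ S₁.wid]
33. n0.mk = 8  [S₁.ok + 14]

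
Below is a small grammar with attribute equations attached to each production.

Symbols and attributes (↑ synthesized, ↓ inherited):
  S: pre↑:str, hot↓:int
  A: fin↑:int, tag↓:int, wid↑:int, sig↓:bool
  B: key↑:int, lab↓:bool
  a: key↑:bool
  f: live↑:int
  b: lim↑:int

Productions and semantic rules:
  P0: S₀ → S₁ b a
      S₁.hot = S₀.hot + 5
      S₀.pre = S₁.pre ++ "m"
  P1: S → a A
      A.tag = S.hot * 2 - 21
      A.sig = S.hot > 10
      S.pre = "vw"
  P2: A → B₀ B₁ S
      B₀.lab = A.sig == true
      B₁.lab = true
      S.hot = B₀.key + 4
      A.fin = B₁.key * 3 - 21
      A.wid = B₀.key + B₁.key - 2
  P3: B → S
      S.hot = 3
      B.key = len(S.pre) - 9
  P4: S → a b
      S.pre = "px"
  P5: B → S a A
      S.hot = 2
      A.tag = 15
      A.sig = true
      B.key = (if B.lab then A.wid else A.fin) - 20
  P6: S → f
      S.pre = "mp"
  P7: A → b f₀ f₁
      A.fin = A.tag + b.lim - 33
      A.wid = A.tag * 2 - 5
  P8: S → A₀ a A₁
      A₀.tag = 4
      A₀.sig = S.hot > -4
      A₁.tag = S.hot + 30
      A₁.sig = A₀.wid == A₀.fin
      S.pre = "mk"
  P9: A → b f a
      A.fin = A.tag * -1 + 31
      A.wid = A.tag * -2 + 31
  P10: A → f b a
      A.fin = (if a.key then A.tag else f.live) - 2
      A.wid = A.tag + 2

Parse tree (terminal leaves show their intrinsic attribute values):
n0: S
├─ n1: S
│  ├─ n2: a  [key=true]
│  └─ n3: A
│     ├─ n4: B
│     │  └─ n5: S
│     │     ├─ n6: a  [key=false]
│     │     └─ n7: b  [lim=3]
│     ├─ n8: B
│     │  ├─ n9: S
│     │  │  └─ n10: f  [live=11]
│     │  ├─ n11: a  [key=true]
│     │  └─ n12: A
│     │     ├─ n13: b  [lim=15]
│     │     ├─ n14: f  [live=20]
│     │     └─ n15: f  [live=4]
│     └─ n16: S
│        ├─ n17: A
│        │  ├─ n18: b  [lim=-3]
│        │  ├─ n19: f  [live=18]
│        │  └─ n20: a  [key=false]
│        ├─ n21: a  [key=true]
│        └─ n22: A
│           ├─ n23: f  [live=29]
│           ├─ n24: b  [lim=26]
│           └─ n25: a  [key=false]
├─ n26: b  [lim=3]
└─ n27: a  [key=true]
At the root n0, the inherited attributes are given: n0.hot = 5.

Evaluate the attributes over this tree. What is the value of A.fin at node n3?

-6

1. n0.hot = 5  [given at root]
2. n1.hot = 10  [S₀.hot + 5]
3. n2.key = true  [terminal]
4. n3.tag = -1  [S.hot * 2 - 21]
5. n3.sig = false  [S.hot > 10]
6. n4.lab = false  [A.sig == true]
7. n5.hot = 3  [3]
8. n6.key = false  [terminal]
9. n7.lim = 3  [terminal]
10. n5.pre = "px"  ["px"]
11. n4.key = -7  [len(S.pre) - 9]
12. n8.lab = true  [true]
13. n9.hot = 2  [2]
14. n10.live = 11  [terminal]
15. n9.pre = "mp"  ["mp"]
16. n11.key = true  [terminal]
17. n12.tag = 15  [15]
18. n12.sig = true  [true]
19. n13.lim = 15  [terminal]
20. n14.live = 20  [terminal]
21. n15.live = 4  [terminal]
22. n12.fin = -3  [A.tag + b.lim - 33]
23. n12.wid = 25  [A.tag * 2 - 5]
24. n8.key = 5  [(if B.lab then A.wid else A.fin) - 20]
25. n16.hot = -3  [B₀.key + 4]
26. n17.tag = 4  [4]
27. n17.sig = true  [S.hot > -4]
28. n18.lim = -3  [terminal]
29. n19.live = 18  [terminal]
30. n20.key = false  [terminal]
31. n17.fin = 27  [A.tag * -1 + 31]
32. n17.wid = 23  [A.tag * -2 + 31]
33. n21.key = true  [terminal]
34. n22.tag = 27  [S.hot + 30]
35. n22.sig = false  [A₀.wid == A₀.fin]
36. n23.live = 29  [terminal]
37. n24.lim = 26  [terminal]
38. n25.key = false  [terminal]
39. n22.fin = 27  [(if a.key then A.tag else f.live) - 2]
40. n22.wid = 29  [A.tag + 2]
41. n16.pre = "mk"  ["mk"]
42. n3.fin = -6  [B₁.key * 3 - 21]
43. n3.wid = -4  [B₀.key + B₁.key - 2]
44. n1.pre = "vw"  ["vw"]
45. n26.lim = 3  [terminal]
46. n27.key = true  [terminal]
47. n0.pre = "vwm"  [S₁.pre ++ "m"]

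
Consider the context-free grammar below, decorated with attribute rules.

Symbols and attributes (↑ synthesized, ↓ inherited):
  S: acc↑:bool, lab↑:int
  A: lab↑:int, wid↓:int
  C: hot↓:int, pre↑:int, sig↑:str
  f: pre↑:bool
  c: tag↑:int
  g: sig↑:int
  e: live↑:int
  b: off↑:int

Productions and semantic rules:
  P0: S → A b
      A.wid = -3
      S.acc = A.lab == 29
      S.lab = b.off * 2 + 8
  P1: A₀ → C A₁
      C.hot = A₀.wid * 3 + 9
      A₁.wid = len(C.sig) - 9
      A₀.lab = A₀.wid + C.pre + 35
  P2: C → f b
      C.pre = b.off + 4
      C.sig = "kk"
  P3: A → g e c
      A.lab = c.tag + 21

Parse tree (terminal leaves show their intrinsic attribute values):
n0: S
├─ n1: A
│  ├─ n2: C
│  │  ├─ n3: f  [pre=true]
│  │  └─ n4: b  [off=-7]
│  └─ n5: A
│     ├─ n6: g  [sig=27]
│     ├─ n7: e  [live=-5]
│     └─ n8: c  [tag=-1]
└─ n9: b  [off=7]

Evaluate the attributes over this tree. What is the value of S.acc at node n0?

true

1. n1.wid = -3  [-3]
2. n2.hot = 0  [A₀.wid * 3 + 9]
3. n3.pre = true  [terminal]
4. n4.off = -7  [terminal]
5. n2.pre = -3  [b.off + 4]
6. n2.sig = "kk"  ["kk"]
7. n5.wid = -7  [len(C.sig) - 9]
8. n6.sig = 27  [terminal]
9. n7.live = -5  [terminal]
10. n8.tag = -1  [terminal]
11. n5.lab = 20  [c.tag + 21]
12. n1.lab = 29  [A₀.wid + C.pre + 35]
13. n9.off = 7  [terminal]
14. n0.acc = true  [A.lab == 29]
15. n0.lab = 22  [b.off * 2 + 8]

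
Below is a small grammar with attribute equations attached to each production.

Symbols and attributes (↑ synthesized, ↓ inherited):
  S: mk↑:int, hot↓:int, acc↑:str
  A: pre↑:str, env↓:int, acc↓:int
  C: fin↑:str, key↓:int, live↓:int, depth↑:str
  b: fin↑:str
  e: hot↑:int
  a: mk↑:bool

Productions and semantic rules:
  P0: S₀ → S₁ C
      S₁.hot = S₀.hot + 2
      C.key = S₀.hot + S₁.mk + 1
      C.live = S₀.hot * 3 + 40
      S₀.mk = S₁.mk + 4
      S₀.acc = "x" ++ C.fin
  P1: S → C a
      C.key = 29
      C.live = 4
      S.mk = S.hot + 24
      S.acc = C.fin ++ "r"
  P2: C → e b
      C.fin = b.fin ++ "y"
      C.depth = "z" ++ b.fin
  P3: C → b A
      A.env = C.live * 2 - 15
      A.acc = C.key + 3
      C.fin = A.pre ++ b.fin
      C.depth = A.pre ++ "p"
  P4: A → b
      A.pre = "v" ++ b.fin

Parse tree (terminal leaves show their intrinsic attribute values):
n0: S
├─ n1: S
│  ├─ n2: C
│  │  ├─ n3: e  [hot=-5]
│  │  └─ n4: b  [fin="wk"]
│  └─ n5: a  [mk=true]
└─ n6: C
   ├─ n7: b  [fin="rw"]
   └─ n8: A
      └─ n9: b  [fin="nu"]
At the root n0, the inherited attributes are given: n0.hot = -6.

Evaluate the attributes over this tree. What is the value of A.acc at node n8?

1. n0.hot = -6  [given at root]
2. n1.hot = -4  [S₀.hot + 2]
3. n2.key = 29  [29]
4. n2.live = 4  [4]
5. n3.hot = -5  [terminal]
6. n4.fin = "wk"  [terminal]
7. n2.fin = "wky"  [b.fin ++ "y"]
8. n2.depth = "zwk"  ["z" ++ b.fin]
9. n5.mk = true  [terminal]
10. n1.mk = 20  [S.hot + 24]
11. n1.acc = "wkyr"  [C.fin ++ "r"]
12. n6.key = 15  [S₀.hot + S₁.mk + 1]
13. n6.live = 22  [S₀.hot * 3 + 40]
14. n7.fin = "rw"  [terminal]
15. n8.env = 29  [C.live * 2 - 15]
16. n8.acc = 18  [C.key + 3]
17. n9.fin = "nu"  [terminal]
18. n8.pre = "vnu"  ["v" ++ b.fin]
19. n6.fin = "vnurw"  [A.pre ++ b.fin]
20. n6.depth = "vnup"  [A.pre ++ "p"]
21. n0.mk = 24  [S₁.mk + 4]
22. n0.acc = "xvnurw"  ["x" ++ C.fin]

18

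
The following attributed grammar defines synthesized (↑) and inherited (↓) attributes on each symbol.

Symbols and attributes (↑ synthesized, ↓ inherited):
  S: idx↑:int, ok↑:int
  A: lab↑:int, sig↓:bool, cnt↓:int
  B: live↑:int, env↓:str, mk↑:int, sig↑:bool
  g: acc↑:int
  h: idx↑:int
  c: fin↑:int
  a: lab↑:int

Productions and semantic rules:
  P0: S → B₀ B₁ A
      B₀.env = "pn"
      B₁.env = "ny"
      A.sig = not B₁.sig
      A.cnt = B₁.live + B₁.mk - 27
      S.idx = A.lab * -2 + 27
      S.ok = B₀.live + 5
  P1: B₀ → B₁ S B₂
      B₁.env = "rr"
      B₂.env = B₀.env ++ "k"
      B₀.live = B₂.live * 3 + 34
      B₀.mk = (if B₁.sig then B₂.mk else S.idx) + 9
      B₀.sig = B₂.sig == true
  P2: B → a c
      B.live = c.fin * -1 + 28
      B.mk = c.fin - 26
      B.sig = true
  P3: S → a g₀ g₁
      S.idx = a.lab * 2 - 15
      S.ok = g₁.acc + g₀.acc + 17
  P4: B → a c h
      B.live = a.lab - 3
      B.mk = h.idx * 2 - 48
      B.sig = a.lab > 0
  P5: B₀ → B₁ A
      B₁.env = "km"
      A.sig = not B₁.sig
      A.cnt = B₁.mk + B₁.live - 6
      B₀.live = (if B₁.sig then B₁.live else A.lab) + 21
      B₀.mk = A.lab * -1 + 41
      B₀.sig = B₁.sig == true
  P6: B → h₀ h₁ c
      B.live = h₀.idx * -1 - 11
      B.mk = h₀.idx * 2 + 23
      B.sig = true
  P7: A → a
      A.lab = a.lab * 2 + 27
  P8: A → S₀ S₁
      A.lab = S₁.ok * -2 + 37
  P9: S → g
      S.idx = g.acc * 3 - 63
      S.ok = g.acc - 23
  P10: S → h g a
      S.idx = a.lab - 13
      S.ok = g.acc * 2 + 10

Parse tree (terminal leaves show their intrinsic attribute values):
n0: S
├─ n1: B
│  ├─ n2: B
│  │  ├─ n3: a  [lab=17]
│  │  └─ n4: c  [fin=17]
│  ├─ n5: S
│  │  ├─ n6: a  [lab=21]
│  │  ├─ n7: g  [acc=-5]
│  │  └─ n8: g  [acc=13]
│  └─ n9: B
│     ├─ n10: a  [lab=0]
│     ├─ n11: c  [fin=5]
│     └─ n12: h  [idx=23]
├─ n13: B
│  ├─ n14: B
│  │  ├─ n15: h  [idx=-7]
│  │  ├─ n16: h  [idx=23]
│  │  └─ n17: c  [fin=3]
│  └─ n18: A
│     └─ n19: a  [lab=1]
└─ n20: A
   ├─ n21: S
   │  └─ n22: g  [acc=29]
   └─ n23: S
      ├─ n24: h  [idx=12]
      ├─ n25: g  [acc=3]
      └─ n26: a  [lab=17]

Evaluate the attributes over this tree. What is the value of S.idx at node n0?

1. n1.env = "pn"  ["pn"]
2. n2.env = "rr"  ["rr"]
3. n3.lab = 17  [terminal]
4. n4.fin = 17  [terminal]
5. n2.live = 11  [c.fin * -1 + 28]
6. n2.mk = -9  [c.fin - 26]
7. n2.sig = true  [true]
8. n6.lab = 21  [terminal]
9. n7.acc = -5  [terminal]
10. n8.acc = 13  [terminal]
11. n5.idx = 27  [a.lab * 2 - 15]
12. n5.ok = 25  [g₁.acc + g₀.acc + 17]
13. n9.env = "pnk"  [B₀.env ++ "k"]
14. n10.lab = 0  [terminal]
15. n11.fin = 5  [terminal]
16. n12.idx = 23  [terminal]
17. n9.live = -3  [a.lab - 3]
18. n9.mk = -2  [h.idx * 2 - 48]
19. n9.sig = false  [a.lab > 0]
20. n1.live = 25  [B₂.live * 3 + 34]
21. n1.mk = 7  [(if B₁.sig then B₂.mk else S.idx) + 9]
22. n1.sig = false  [B₂.sig == true]
23. n13.env = "ny"  ["ny"]
24. n14.env = "km"  ["km"]
25. n15.idx = -7  [terminal]
26. n16.idx = 23  [terminal]
27. n17.fin = 3  [terminal]
28. n14.live = -4  [h₀.idx * -1 - 11]
29. n14.mk = 9  [h₀.idx * 2 + 23]
30. n14.sig = true  [true]
31. n18.sig = false  [not B₁.sig]
32. n18.cnt = -1  [B₁.mk + B₁.live - 6]
33. n19.lab = 1  [terminal]
34. n18.lab = 29  [a.lab * 2 + 27]
35. n13.live = 17  [(if B₁.sig then B₁.live else A.lab) + 21]
36. n13.mk = 12  [A.lab * -1 + 41]
37. n13.sig = true  [B₁.sig == true]
38. n20.sig = false  [not B₁.sig]
39. n20.cnt = 2  [B₁.live + B₁.mk - 27]
40. n22.acc = 29  [terminal]
41. n21.idx = 24  [g.acc * 3 - 63]
42. n21.ok = 6  [g.acc - 23]
43. n24.idx = 12  [terminal]
44. n25.acc = 3  [terminal]
45. n26.lab = 17  [terminal]
46. n23.idx = 4  [a.lab - 13]
47. n23.ok = 16  [g.acc * 2 + 10]
48. n20.lab = 5  [S₁.ok * -2 + 37]
49. n0.idx = 17  [A.lab * -2 + 27]
50. n0.ok = 30  [B₀.live + 5]

17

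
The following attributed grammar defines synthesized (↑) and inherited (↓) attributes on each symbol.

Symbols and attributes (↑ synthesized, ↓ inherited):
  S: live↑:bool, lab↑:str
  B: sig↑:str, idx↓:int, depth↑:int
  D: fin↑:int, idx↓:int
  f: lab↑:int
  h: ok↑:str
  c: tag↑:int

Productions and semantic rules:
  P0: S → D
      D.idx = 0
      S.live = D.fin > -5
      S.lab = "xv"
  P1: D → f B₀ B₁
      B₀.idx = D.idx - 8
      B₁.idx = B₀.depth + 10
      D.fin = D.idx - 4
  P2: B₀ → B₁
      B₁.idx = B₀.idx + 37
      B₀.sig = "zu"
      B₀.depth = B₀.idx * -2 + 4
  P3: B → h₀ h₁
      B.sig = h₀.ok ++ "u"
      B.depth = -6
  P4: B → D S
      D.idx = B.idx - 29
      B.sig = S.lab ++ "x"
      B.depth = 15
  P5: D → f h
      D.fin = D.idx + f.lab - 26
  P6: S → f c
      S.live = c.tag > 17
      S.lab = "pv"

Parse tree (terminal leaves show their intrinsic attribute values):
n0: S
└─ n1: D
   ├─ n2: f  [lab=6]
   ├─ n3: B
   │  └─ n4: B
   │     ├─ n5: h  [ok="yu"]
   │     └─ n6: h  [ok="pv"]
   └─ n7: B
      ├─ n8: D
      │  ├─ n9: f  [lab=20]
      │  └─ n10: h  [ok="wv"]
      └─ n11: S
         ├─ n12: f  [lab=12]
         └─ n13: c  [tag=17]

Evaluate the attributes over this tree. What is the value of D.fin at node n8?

-5

1. n1.idx = 0  [0]
2. n2.lab = 6  [terminal]
3. n3.idx = -8  [D.idx - 8]
4. n4.idx = 29  [B₀.idx + 37]
5. n5.ok = "yu"  [terminal]
6. n6.ok = "pv"  [terminal]
7. n4.sig = "yuu"  [h₀.ok ++ "u"]
8. n4.depth = -6  [-6]
9. n3.sig = "zu"  ["zu"]
10. n3.depth = 20  [B₀.idx * -2 + 4]
11. n7.idx = 30  [B₀.depth + 10]
12. n8.idx = 1  [B.idx - 29]
13. n9.lab = 20  [terminal]
14. n10.ok = "wv"  [terminal]
15. n8.fin = -5  [D.idx + f.lab - 26]
16. n12.lab = 12  [terminal]
17. n13.tag = 17  [terminal]
18. n11.live = false  [c.tag > 17]
19. n11.lab = "pv"  ["pv"]
20. n7.sig = "pvx"  [S.lab ++ "x"]
21. n7.depth = 15  [15]
22. n1.fin = -4  [D.idx - 4]
23. n0.live = true  [D.fin > -5]
24. n0.lab = "xv"  ["xv"]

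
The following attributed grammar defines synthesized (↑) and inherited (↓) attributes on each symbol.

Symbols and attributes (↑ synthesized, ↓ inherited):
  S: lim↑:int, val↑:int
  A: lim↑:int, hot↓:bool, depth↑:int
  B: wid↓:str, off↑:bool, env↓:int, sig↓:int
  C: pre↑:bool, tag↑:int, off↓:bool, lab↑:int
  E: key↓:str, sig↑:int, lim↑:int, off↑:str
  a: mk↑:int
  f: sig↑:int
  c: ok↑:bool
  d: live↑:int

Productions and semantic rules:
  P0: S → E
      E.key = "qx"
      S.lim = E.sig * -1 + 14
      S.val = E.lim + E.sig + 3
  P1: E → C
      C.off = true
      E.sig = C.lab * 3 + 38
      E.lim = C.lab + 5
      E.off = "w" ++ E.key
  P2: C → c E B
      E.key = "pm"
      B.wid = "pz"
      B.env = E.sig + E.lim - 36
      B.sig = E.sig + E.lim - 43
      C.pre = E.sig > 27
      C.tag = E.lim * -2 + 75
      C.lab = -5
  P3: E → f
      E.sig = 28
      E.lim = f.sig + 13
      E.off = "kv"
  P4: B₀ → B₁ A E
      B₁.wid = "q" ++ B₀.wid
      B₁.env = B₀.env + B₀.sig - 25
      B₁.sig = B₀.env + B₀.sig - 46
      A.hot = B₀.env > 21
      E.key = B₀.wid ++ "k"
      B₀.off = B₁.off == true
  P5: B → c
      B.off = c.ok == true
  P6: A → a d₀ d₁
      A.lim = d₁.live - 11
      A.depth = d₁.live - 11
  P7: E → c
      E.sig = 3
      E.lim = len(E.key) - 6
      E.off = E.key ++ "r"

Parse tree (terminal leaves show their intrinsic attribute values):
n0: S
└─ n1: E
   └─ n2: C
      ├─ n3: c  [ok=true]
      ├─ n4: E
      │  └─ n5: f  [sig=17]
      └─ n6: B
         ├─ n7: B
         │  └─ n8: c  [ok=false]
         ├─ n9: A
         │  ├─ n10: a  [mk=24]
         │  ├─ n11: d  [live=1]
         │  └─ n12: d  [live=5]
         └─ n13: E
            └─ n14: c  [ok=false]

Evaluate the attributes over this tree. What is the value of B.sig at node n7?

1. n1.key = "qx"  ["qx"]
2. n2.off = true  [true]
3. n3.ok = true  [terminal]
4. n4.key = "pm"  ["pm"]
5. n5.sig = 17  [terminal]
6. n4.sig = 28  [28]
7. n4.lim = 30  [f.sig + 13]
8. n4.off = "kv"  ["kv"]
9. n6.wid = "pz"  ["pz"]
10. n6.env = 22  [E.sig + E.lim - 36]
11. n6.sig = 15  [E.sig + E.lim - 43]
12. n7.wid = "qpz"  ["q" ++ B₀.wid]
13. n7.env = 12  [B₀.env + B₀.sig - 25]
14. n7.sig = -9  [B₀.env + B₀.sig - 46]
15. n8.ok = false  [terminal]
16. n7.off = false  [c.ok == true]
17. n9.hot = true  [B₀.env > 21]
18. n10.mk = 24  [terminal]
19. n11.live = 1  [terminal]
20. n12.live = 5  [terminal]
21. n9.lim = -6  [d₁.live - 11]
22. n9.depth = -6  [d₁.live - 11]
23. n13.key = "pzk"  [B₀.wid ++ "k"]
24. n14.ok = false  [terminal]
25. n13.sig = 3  [3]
26. n13.lim = -3  [len(E.key) - 6]
27. n13.off = "pzkr"  [E.key ++ "r"]
28. n6.off = false  [B₁.off == true]
29. n2.pre = true  [E.sig > 27]
30. n2.tag = 15  [E.lim * -2 + 75]
31. n2.lab = -5  [-5]
32. n1.sig = 23  [C.lab * 3 + 38]
33. n1.lim = 0  [C.lab + 5]
34. n1.off = "wqx"  ["w" ++ E.key]
35. n0.lim = -9  [E.sig * -1 + 14]
36. n0.val = 26  [E.lim + E.sig + 3]

-9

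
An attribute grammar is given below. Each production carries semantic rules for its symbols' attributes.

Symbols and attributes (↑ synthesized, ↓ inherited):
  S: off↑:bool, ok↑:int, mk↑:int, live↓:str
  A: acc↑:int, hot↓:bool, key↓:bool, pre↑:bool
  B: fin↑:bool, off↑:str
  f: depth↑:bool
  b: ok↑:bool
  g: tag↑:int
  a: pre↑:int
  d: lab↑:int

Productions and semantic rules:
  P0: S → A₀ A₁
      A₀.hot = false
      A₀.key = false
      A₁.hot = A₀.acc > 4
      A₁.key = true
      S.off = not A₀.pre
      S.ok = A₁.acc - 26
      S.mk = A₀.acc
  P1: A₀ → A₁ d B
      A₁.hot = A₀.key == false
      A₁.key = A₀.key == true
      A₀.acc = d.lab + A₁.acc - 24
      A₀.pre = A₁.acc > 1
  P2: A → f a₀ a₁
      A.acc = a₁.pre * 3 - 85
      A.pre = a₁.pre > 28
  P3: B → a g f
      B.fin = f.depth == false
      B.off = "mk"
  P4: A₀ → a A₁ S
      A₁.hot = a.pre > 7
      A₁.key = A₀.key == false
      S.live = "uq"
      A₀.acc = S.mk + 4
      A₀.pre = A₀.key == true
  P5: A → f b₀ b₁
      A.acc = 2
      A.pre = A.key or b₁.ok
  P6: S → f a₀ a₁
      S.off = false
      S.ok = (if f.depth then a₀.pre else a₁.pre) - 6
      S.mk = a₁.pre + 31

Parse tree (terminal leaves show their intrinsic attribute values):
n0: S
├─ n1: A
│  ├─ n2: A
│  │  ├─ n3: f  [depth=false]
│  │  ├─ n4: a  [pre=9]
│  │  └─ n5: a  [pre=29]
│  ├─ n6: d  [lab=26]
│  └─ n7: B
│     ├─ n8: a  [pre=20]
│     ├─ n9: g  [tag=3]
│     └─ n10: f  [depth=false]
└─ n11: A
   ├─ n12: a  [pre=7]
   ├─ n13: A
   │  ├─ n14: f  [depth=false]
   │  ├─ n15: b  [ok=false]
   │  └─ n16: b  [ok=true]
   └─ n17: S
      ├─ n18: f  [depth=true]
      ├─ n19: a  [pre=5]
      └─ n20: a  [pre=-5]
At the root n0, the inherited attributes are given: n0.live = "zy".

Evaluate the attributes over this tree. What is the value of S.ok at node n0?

1. n0.live = "zy"  [given at root]
2. n1.hot = false  [false]
3. n1.key = false  [false]
4. n2.hot = true  [A₀.key == false]
5. n2.key = false  [A₀.key == true]
6. n3.depth = false  [terminal]
7. n4.pre = 9  [terminal]
8. n5.pre = 29  [terminal]
9. n2.acc = 2  [a₁.pre * 3 - 85]
10. n2.pre = true  [a₁.pre > 28]
11. n6.lab = 26  [terminal]
12. n8.pre = 20  [terminal]
13. n9.tag = 3  [terminal]
14. n10.depth = false  [terminal]
15. n7.fin = true  [f.depth == false]
16. n7.off = "mk"  ["mk"]
17. n1.acc = 4  [d.lab + A₁.acc - 24]
18. n1.pre = true  [A₁.acc > 1]
19. n11.hot = false  [A₀.acc > 4]
20. n11.key = true  [true]
21. n12.pre = 7  [terminal]
22. n13.hot = false  [a.pre > 7]
23. n13.key = false  [A₀.key == false]
24. n14.depth = false  [terminal]
25. n15.ok = false  [terminal]
26. n16.ok = true  [terminal]
27. n13.acc = 2  [2]
28. n13.pre = true  [A.key or b₁.ok]
29. n17.live = "uq"  ["uq"]
30. n18.depth = true  [terminal]
31. n19.pre = 5  [terminal]
32. n20.pre = -5  [terminal]
33. n17.off = false  [false]
34. n17.ok = -1  [(if f.depth then a₀.pre else a₁.pre) - 6]
35. n17.mk = 26  [a₁.pre + 31]
36. n11.acc = 30  [S.mk + 4]
37. n11.pre = true  [A₀.key == true]
38. n0.off = false  [not A₀.pre]
39. n0.ok = 4  [A₁.acc - 26]
40. n0.mk = 4  [A₀.acc]

4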